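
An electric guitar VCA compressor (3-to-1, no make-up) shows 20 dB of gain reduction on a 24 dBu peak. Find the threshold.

Input is 30 dB above T (since output overshoot × R = input overshoot: (4 − T)·3 = 24 − T gives T = -6 dBu).
Check: -6 + (24 − (-6))/3 = -6 + 10 = 4 dBu. ✓

-6 dBu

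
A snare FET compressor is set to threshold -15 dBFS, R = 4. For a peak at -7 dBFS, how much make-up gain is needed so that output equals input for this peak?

The peak compresses to -15 + 8/4 = -13 dBFS.
To reach -7 dBFS requires -7 − (-13) = 6 dB of make-up.

6 dB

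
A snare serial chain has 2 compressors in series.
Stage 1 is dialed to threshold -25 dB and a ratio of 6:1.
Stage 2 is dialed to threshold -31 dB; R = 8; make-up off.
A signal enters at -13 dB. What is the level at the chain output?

-30 dB

Stage 1: 12 dB above -25 dB, reduced 6:1 to 2 dB above → -23 dB.
Stage 2: overshoot 8 dB → 8/8 = 1 dB → -30 dB.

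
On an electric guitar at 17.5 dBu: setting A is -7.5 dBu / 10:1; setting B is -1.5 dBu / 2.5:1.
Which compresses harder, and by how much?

A: GR = 25 − 25/10 = 22.5 dB.
B: GR = 19 − 19/2.5 = 11.4 dB.
Difference: 11.1 dB in favour of A.

A, by 11.1 dB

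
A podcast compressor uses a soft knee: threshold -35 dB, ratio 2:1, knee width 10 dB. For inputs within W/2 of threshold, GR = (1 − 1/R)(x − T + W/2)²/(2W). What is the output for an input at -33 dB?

x − T + W/2 = -33 − (-35) + 5 = 7.
GR = (1 − 1/2) × 7² / 20 = 0.5 × 49 / 20 = 1.225 dB.
Output = -33 − 1.225 = -34.225 dB.

-34.225 dB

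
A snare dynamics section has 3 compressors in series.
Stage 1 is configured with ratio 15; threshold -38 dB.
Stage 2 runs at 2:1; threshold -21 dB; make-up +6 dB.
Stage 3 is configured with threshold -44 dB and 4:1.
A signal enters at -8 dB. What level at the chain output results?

-40.5 dB

Stage 1: -8 dB is 30 dB over -38 dB; at 15:1 that becomes 2 dB over, giving -36 dB.
Stage 2: -36 dB is at or below the -21 dB threshold — no compression; make-up brings it to -30 dB.
Stage 3: -30 dB is 14 dB over -44 dB; at 4:1 that becomes 3.5 dB over, giving -40.5 dB.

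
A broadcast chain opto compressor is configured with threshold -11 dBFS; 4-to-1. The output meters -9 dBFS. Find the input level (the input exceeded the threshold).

-3 dBFS

That's 2 dB above the -11 dBFS threshold.
Input overshoot = R × output overshoot = 8 dB → input = -11 + 8 = -3 dBFS.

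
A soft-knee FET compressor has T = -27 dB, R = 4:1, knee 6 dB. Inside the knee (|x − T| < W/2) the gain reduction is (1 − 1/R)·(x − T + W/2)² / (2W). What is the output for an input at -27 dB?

x − T + W/2 = -27 − (-27) + 3 = 3.
GR = (1 − 1/4) × 3² / 12 = 0.75 × 9 / 12 = 0.5625 dB.
Output = -27 − 0.5625 = -27.5625 dB.

-27.5625 dB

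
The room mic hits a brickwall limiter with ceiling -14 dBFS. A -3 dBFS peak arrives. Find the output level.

-14 dBFS

At ∞:1, everything above -14 dBFS is held at the ceiling.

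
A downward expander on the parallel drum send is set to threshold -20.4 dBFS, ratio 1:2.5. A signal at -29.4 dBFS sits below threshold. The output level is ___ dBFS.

-42.9 dBFS

Below threshold, a 1:2.5 expander applies gain = (2.5−1)×(T − x) of attenuation.
(2.5−1) × 9 = 13.5 dB, so output = -29.4 − 13.5 = -42.9 dBFS.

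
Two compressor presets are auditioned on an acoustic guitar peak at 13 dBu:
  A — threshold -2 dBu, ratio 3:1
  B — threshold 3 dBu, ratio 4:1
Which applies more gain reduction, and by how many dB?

A, by 2.5 dB

A: GR = 15 − 15/3 = 10 dB.
B: GR = 10 − 10/4 = 7.5 dB.
A reduces 2.5 dB more.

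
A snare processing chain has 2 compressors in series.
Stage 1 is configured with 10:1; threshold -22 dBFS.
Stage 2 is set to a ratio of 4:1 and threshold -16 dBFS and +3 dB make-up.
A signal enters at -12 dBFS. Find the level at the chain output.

Stage 1: 10 dB above -22 dBFS, reduced 10:1 to 1 dB above → -21 dBFS.
Stage 2: -21 dBFS ≤ -16 dBFS, so stage 2 doesn't engage; make-up brings it to -18 dBFS.

-18 dBFS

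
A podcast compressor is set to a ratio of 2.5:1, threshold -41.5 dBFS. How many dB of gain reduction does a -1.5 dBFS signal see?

24 dB

-1.5 dBFS exceeds the threshold by 40 dB.
After 2.5:1 compression the overshoot becomes 40/2.5 = 16 dB.
GR = overshoot in − overshoot out = 40 − 16 = 24 dB.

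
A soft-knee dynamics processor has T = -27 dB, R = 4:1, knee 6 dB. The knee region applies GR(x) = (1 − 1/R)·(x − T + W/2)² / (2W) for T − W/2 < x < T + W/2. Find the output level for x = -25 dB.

x − T + W/2 = -25 − (-27) + 3 = 5.
GR = (1 − 1/4) × 5² / 12 = 0.75 × 25 / 12 = 1.5625 dB.
Output = -25 − 1.5625 = -26.5625 dB.

-26.5625 dB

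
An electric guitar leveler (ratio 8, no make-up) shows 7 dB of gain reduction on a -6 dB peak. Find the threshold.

Gain reduction = -6 − (-13) = 7 dB; output overshoot = GR / (R − 1) = 7 / 7 = 1 dB.
Threshold = output − output overshoot = -13 − 1 = -14 dB.

-14 dB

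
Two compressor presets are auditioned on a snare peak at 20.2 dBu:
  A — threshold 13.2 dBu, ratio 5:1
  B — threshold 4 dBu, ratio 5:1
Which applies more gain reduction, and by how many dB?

B, by 7.36 dB

A: 7 dB over, compressed to 1.4 dB over, so 5.6 dB of GR.
B: 16.2 dB over, compressed to 3.24 dB over, so 12.96 dB of GR.
B applies 7.36 dB more gain reduction.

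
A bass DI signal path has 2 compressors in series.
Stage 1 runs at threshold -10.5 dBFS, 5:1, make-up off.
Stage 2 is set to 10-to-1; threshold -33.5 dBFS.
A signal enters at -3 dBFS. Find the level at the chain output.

Stage 1: overshoot 7.5 dB → 7.5/5 = 1.5 dB → -9 dBFS.
Stage 2: overshoot 24.5 dB → 24.5/10 = 2.45 dB → -31.05 dBFS.

-31.05 dBFS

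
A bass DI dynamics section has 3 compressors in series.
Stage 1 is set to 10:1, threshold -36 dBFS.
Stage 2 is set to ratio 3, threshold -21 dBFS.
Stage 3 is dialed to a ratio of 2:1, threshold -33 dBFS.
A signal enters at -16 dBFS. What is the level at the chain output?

-34 dBFS

Stage 1: 20 dB above -36 dBFS, reduced 10:1 to 2 dB above → -34 dBFS.
Stage 2: below threshold (-34 ≤ -21); passes unchanged; output -34 dBFS.
Stage 3: -34 dBFS ≤ -33 dBFS, so stage 3 doesn't engage; output -34 dBFS.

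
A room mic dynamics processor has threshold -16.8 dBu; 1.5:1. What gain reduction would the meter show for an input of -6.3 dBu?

3.5 dB

The signal is 10.5 dB above threshold.
A 1.5:1 ratio leaves 7 dB of that excess.
GR = overshoot in − overshoot out = 10.5 − 7 = 3.5 dB.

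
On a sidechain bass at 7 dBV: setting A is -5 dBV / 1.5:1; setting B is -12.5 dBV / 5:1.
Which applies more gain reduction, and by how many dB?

A: 12 dB over, compressed to 8 dB over, so 4 dB of GR.
B: 19.5 dB over, compressed to 3.9 dB over, so 15.6 dB of GR.
B reduces 11.6 dB more.

B, by 11.6 dB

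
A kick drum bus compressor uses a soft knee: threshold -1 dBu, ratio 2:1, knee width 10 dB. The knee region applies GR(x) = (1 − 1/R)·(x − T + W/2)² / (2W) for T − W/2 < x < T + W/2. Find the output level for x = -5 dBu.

-5.025 dBu

x − T + W/2 = -5 − (-1) + 5 = 1.
GR = (1 − 1/2) × 1² / 20 = 0.5 × 1 / 20 = 0.025 dB.
Output = -5 − 0.025 = -5.025 dBu.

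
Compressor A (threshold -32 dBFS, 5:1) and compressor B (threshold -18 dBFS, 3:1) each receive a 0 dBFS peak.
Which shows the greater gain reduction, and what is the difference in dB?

A: GR = 32 − 32/5 = 25.6 dB.
B: GR = 18 − 18/3 = 12 dB.
A applies 13.6 dB more gain reduction.

A, by 13.6 dB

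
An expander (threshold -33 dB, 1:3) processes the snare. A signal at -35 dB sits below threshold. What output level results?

-39 dB

The input is 2 dB below the -33 dB threshold.
A 1:3 expander multiplies undershoot by 3: 2 × 3 = 6 dB below threshold.
Output = -33 − 6 = -39 dB.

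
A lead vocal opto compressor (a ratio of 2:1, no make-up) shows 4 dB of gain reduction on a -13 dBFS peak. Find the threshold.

Gain reduction = -13 − (-17) = 4 dB; output overshoot = GR / (R − 1) = 4 / 1 = 4 dB.
Threshold = output − output overshoot = -17 − 4 = -21 dBFS.

-21 dBFS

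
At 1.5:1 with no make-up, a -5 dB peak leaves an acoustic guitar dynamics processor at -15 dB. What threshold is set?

-35 dB

Let T be the threshold. Output overshoot = (input overshoot)/R, so -15 − T = (-5 − T)/1.5.
1.5·(-15 − T) = -5 − T → 0.5·T = -22.5 − (-5) = -17.5.
T = -17.5/0.5 = -35 dB.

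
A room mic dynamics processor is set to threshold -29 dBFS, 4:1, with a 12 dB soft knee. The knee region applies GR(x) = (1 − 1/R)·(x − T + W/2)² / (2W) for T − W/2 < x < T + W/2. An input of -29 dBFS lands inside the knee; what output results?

x − T + W/2 = -29 − (-29) + 6 = 6.
GR = (1 − 1/4) × 6² / 24 = 0.75 × 36 / 24 = 1.125 dB.
Output = -29 − 1.125 = -30.125 dBFS.

-30.125 dBFS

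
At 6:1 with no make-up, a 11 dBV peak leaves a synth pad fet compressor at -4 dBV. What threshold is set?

Input is 18 dB above T (since output overshoot × R = input overshoot: (-4 − T)·6 = 11 − T gives T = -7 dBV).
Check: -7 + (11 − (-7))/6 = -7 + 3 = -4 dBV. ✓

-7 dBV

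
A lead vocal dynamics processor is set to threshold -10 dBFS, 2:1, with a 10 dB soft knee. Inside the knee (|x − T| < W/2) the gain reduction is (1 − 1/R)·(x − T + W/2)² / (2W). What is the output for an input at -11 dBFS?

-11.4 dBFS

x − T + W/2 = -11 − (-10) + 5 = 4.
GR = (1 − 1/2) × 4² / 20 = 0.5 × 16 / 20 = 0.4 dB.
Output = -11 − 0.4 = -11.4 dBFS.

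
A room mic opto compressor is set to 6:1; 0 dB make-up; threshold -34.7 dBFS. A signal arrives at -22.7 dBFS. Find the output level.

-22.7 dBFS sits 12 dB over threshold.
At 6:1 the overshoot is divided by 6, leaving 2 dB above threshold.
That puts the output at -32.7 dBFS.

-32.7 dBFS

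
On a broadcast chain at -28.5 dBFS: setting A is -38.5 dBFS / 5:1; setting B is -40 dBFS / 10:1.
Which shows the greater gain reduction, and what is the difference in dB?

A: GR = 10 − 10/5 = 8 dB.
B: GR = 11.5 − 11.5/10 = 10.35 dB.
B reduces 2.35 dB more.

B, by 2.35 dB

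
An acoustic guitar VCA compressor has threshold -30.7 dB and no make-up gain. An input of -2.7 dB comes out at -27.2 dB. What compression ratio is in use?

8:1

Input overshoot = -2.7 − (-30.7) = 28 dB; output overshoot = -27.2 − (-30.7) = 3.5 dB.
Ratio = 28 / 3.5 = 8.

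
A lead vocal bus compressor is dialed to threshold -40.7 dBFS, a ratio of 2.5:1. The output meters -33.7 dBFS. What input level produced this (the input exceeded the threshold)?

-23.2 dBFS

The compressed level sits -33.7 − (-40.7) = 7 dB over threshold.
Input overshoot = R × output overshoot = 17.5 dB → input = -40.7 + 17.5 = -23.2 dBFS.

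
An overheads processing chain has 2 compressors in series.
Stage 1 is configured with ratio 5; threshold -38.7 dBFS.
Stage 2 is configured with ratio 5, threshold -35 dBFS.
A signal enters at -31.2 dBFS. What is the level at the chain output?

-37.2 dBFS

Stage 1: overshoot 7.5 dB → 7.5/5 = 1.5 dB → -37.2 dBFS.
Stage 2: below threshold (-37.2 ≤ -35); passes unchanged; output -37.2 dBFS.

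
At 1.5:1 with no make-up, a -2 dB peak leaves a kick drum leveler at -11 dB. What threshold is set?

-29 dB

Let T be the threshold. Output overshoot = (input overshoot)/R, so -11 − T = (-2 − T)/1.5.
1.5·(-11 − T) = -2 − T → 0.5·T = -16.5 − (-2) = -14.5.
T = -14.5/0.5 = -29 dB.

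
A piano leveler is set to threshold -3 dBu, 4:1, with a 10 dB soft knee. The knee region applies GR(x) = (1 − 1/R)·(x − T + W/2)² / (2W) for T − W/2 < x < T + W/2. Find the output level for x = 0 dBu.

-2.4 dBu

x − T + W/2 = 0 − (-3) + 5 = 8.
GR = (1 − 1/4) × 8² / 20 = 0.75 × 64 / 20 = 2.4 dB.
Output = 0 − 2.4 = -2.4 dBu.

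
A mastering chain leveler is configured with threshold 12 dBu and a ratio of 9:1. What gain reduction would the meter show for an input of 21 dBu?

8 dB

21 dBu exceeds the threshold by 9 dB.
A 9:1 ratio leaves 1 dB of that excess.
So the signal is attenuated by 9 − 1 = 8 dB.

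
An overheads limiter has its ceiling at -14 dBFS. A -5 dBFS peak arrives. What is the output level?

A brickwall limiter is an ∞:1 compressor: any input above the ceiling is clamped to -14 dBFS.

-14 dBFS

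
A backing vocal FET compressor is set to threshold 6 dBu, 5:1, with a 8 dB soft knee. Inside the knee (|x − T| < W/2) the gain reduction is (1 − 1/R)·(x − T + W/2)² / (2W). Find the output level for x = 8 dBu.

x − T + W/2 = 8 − 6 + 4 = 6.
GR = (1 − 1/5) × 6² / 16 = 0.8 × 36 / 16 = 1.8 dB.
Output = 8 − 1.8 = 6.2 dBu.

6.2 dBu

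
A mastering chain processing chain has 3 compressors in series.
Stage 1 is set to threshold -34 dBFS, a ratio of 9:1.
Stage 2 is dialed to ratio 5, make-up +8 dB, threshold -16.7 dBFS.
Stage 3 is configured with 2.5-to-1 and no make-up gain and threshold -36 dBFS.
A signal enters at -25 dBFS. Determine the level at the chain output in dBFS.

Stage 1: -25 dBFS is 9 dB over -34 dBFS; at 9:1 that becomes 1 dB over, giving -33 dBFS.
Stage 2: -33 dBFS ≤ -16.7 dBFS, so stage 2 doesn't engage; make-up brings it to -25 dBFS.
Stage 3: -25 dBFS is 11 dB over -36 dBFS; at 2.5:1 that becomes 4.4 dB over, giving -31.6 dBFS.

-31.6 dBFS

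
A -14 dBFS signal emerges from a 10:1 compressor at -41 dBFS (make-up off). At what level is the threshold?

-44 dBFS

Input is 30 dB above T (since output overshoot × R = input overshoot: (-41 − T)·10 = -14 − T gives T = -44 dBFS).
Check: -44 + (-14 − (-44))/10 = -44 + 3 = -41 dBFS. ✓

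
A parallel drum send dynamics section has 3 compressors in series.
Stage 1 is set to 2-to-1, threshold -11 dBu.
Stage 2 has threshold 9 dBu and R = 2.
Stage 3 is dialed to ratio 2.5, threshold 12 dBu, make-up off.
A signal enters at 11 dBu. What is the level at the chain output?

Stage 1: 11 dBu is 22 dB over -11 dBu; at 2:1 that becomes 11 dB over, giving 0 dBu.
Stage 2: 0 dBu is at or below the 9 dBu threshold — no compression; output 0 dBu.
Stage 3: 0 dBu ≤ 12 dBu, so stage 3 doesn't engage; output 0 dBu.

0 dBu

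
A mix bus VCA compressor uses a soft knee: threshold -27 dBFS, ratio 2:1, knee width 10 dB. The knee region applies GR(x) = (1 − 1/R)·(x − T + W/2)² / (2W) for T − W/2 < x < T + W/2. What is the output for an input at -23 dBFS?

x − T + W/2 = -23 − (-27) + 5 = 9.
GR = (1 − 1/2) × 9² / 20 = 0.5 × 81 / 20 = 2.025 dB.
Output = -23 − 2.025 = -25.025 dBFS.

-25.025 dBFS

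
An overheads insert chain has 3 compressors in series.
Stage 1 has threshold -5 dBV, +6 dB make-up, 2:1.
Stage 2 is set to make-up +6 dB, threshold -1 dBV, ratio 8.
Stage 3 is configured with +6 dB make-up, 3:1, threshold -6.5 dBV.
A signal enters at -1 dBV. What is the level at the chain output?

Stage 1: 4 dB above -5 dBV, reduced 2:1 to 2 dB above → -3 dBV; +6 dB make-up → 3 dBV.
Stage 2: 3 dBV is 4 dB over -1 dBV; at 8:1 that becomes 0.5 dB over, giving -0.5 dBV; +6 dB make-up → 5.5 dBV.
Stage 3: 5.5 dBV is 12 dB over -6.5 dBV; at 3:1 that becomes 4 dB over, giving -2.5 dBV; +6 dB make-up → 3.5 dBV.

3.5 dBV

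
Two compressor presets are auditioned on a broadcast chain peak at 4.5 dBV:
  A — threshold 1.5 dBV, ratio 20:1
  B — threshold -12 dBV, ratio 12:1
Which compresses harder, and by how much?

B, by 12.275 dB

A: 3 dB over, compressed to 0.15 dB over, so 2.85 dB of GR.
B: 16.5 dB over, compressed to 1.375 dB over, so 15.125 dB of GR.
B reduces 12.275 dB more.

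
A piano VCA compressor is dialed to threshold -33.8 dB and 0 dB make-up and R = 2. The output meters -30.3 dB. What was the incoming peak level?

-26.8 dB

That's 3.5 dB above the -33.8 dB threshold.
Input overshoot = R × output overshoot = 7 dB → input = -33.8 + 7 = -26.8 dB.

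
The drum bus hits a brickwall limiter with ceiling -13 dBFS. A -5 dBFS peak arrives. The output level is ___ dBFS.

The limiter clamps the peak to its -13 dBFS ceiling.

-13 dBFS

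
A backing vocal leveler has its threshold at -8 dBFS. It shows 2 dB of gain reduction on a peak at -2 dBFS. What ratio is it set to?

1.5:1

Input overshoot = -2 − (-8) = 6 dB.
Output overshoot = 6 − 2 = 4 dB.
Ratio = input overshoot / output overshoot = 6 / 4 = 1.5.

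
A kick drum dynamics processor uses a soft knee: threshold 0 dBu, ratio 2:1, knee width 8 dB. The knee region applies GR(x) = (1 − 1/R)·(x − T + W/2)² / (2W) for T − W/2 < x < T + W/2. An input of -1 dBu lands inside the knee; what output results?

-1.28125 dBu

x − T + W/2 = -1 − 0 + 4 = 3.
GR = (1 − 1/2) × 3² / 16 = 0.5 × 9 / 16 = 0.28125 dB.
Output = -1 − 0.28125 = -1.28125 dBu.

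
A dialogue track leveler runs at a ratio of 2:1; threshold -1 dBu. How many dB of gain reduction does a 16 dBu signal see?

Overshoot = 16 − (-1) = 17 dB.
After 2:1 compression the overshoot becomes 17/2 = 8.5 dB.
GR = overshoot in − overshoot out = 17 − 8.5 = 8.5 dB.

8.5 dB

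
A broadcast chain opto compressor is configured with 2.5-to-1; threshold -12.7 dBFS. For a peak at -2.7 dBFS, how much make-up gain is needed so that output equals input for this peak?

The peak compresses to -12.7 + 10/2.5 = -8.7 dBFS.
To reach -2.7 dBFS requires -2.7 − (-8.7) = 6 dB of make-up.

6 dB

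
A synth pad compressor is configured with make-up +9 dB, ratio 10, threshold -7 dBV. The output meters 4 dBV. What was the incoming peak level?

13 dBV

Remove make-up: 4 − 9 = -5 dBV.
The compressed level sits -5 − (-7) = 2 dB over threshold.
Input overshoot = R × output overshoot = 20 dB → input = -7 + 20 = 13 dBV.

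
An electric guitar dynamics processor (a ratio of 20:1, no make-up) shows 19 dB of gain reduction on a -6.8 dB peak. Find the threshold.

Let T be the threshold. Output overshoot = (input overshoot)/R, so -25.8 − T = (-6.8 − T)/20.
20·(-25.8 − T) = -6.8 − T → 19·T = -516 − (-6.8) = -509.2.
T = -509.2/19 = -26.8 dB.

-26.8 dB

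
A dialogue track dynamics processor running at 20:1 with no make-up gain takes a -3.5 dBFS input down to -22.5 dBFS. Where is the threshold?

-23.5 dBFS

Let T be the threshold. Output overshoot = (input overshoot)/R, so -22.5 − T = (-3.5 − T)/20.
20·(-22.5 − T) = -3.5 − T → 19·T = -450 − (-3.5) = -446.5.
T = -446.5/19 = -23.5 dBFS.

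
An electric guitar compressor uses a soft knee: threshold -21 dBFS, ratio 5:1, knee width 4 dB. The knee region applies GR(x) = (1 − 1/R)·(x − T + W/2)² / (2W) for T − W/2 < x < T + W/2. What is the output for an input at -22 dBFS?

-22.1 dBFS

x − T + W/2 = -22 − (-21) + 2 = 1.
GR = (1 − 1/5) × 1² / 8 = 0.8 × 1 / 8 = 0.1 dB.
Output = -22 − 0.1 = -22.1 dBFS.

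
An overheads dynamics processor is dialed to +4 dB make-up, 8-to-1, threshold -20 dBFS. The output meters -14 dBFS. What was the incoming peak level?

Stripping the +4 dB make-up gives -18 dBFS at the gain stage.
The compressed level sits -18 − (-20) = 2 dB over threshold.
Before 8:1 compression the overshoot was 2 × 8 = 16 dB, so input = -20 + 16 = -4 dBFS.

-4 dBFS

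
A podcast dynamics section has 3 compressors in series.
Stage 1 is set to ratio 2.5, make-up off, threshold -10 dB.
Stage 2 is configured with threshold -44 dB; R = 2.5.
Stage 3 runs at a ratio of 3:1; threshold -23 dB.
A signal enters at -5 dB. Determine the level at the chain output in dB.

Stage 1: overshoot 5 dB → 5/2.5 = 2 dB → -8 dB.
Stage 2: -8 dB is 36 dB over -44 dB; at 2.5:1 that becomes 14.4 dB over, giving -29.6 dB.
Stage 3: below threshold (-29.6 ≤ -23); passes unchanged; output -29.6 dB.

-29.6 dB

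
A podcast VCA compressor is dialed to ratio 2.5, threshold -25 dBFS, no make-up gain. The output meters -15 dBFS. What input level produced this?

The compressed level sits -15 − (-25) = 10 dB over threshold.
Input overshoot = R × output overshoot = 25 dB → input = -25 + 25 = 0 dBFS.

0 dBFS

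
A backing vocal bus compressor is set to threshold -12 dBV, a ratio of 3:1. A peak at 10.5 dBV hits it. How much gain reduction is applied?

15 dB

The signal is 22.5 dB above threshold.
After 3:1 compression the overshoot becomes 22.5/3 = 7.5 dB.
GR = overshoot in − overshoot out = 22.5 − 7.5 = 15 dB.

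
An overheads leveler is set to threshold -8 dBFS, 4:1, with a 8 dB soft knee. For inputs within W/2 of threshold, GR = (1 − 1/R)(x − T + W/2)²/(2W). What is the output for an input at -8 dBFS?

-8.75 dBFS

x − T + W/2 = -8 − (-8) + 4 = 4.
GR = (1 − 1/4) × 4² / 16 = 0.75 × 16 / 16 = 0.75 dB.
Output = -8 − 0.75 = -8.75 dBFS.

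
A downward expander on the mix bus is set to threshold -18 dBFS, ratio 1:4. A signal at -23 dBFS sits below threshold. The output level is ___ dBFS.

Undershoot = (-18) − (-23) = 5 dB.
At 1:4, that expands to 20 dB under threshold.
Output = -18 − 20 = -38 dBFS.

-38 dBFS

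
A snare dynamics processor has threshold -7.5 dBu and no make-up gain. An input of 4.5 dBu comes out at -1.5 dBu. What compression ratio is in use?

2:1

Input overshoot = 4.5 − (-7.5) = 12 dB; output overshoot = -1.5 − (-7.5) = 6 dB.
Ratio = 12 / 6 = 2.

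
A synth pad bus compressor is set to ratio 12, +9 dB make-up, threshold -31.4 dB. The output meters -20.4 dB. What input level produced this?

Remove make-up: -20.4 − 9 = -29.4 dB.
That's 2 dB above the -31.4 dB threshold.
Input overshoot = R × output overshoot = 24 dB → input = -31.4 + 24 = -7.4 dB.

-7.4 dB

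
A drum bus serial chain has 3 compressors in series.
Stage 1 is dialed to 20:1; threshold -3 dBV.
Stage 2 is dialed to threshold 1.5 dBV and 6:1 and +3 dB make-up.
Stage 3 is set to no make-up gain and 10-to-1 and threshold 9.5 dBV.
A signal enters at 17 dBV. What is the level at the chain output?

1 dBV

Stage 1: 20 dB above -3 dBV, reduced 20:1 to 1 dB above → -2 dBV.
Stage 2: -2 dBV is at or below the 1.5 dBV threshold — no compression; make-up brings it to 1 dBV.
Stage 3: 1 dBV is at or below the 9.5 dBV threshold — no compression; output 1 dBV.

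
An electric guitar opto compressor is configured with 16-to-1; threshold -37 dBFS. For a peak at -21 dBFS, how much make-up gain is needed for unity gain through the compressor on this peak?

Without make-up, output = threshold + overshoot/16 = -37 + 1 = -36 dBFS.
Gap to target: 15 dB.

15 dB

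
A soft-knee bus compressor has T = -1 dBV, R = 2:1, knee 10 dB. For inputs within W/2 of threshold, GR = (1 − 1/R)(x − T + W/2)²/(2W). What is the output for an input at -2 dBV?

-2.4 dBV

x − T + W/2 = -2 − (-1) + 5 = 4.
GR = (1 − 1/2) × 4² / 20 = 0.5 × 16 / 20 = 0.4 dB.
Output = -2 − 0.4 = -2.4 dBV.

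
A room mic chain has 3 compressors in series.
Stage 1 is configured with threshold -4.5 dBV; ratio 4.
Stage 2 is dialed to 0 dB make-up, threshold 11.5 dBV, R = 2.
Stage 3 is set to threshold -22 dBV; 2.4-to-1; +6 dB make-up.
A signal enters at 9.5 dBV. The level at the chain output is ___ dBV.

Stage 1: 14 dB above -4.5 dBV, reduced 4:1 to 3.5 dB above → -1 dBV.
Stage 2: below threshold (-1 ≤ 11.5); passes unchanged; output -1 dBV.
Stage 3: 21 dB above -22 dBV, reduced 2.4:1 to 8.75 dB above → -13.25 dBV; +6 dB make-up → -7.25 dBV.

-7.25 dBV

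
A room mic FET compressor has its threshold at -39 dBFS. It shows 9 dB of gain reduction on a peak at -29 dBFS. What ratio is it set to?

Input overshoot = -29 − (-39) = 10 dB.
Output overshoot = 10 − 9 = 1 dB.
Ratio = input overshoot / output overshoot = 10 / 1 = 10.

10:1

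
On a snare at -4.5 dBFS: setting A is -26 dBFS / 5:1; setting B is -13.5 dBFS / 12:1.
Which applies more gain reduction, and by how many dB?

A: 21.5 dB over, compressed to 4.3 dB over, so 17.2 dB of GR.
B: 9 dB over, compressed to 0.75 dB over, so 8.25 dB of GR.
A reduces 8.95 dB more.

A, by 8.95 dB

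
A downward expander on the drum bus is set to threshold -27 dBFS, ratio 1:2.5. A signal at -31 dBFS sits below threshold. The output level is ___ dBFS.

Undershoot = (-27) − (-31) = 4 dB.
At 1:2.5, that expands to 10 dB under threshold.
Output = -27 − 10 = -37 dBFS.

-37 dBFS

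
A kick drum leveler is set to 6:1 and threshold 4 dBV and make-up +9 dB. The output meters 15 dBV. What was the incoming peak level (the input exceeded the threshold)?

Stripping the +9 dB make-up gives 6 dBV at the gain stage.
The compressed level sits 6 − 4 = 2 dB over threshold.
Before 6:1 compression the overshoot was 2 × 6 = 12 dB, so input = 4 + 12 = 16 dBV.

16 dBV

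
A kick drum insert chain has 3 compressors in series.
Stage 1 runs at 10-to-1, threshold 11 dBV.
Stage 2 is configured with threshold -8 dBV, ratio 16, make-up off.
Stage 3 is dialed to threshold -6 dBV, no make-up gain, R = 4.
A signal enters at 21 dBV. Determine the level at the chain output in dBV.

-6.75 dBV

Stage 1: 10 dB above 11 dBV, reduced 10:1 to 1 dB above → 12 dBV.
Stage 2: overshoot 20 dB → 20/16 = 1.25 dB → -6.75 dBV.
Stage 3: -6.75 dBV ≤ -6 dBV, so stage 3 doesn't engage; output -6.75 dBV.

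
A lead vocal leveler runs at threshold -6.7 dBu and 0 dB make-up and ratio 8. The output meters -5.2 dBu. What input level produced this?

The compressed level sits -5.2 − (-6.7) = 1.5 dB over threshold.
Before 8:1 compression the overshoot was 1.5 × 8 = 12 dB, so input = -6.7 + 12 = 5.3 dBu.

5.3 dBu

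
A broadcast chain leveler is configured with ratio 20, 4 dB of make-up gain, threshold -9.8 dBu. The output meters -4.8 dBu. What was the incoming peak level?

10.2 dBu

Stripping the +4 dB make-up gives -8.8 dBu at the gain stage.
Post-compression overshoot = -8.8 − (-9.8) = 1 dB.
Undo the ratio: input overshoot = 1 × 20 = 20 dB, giving input = 10.2 dBu.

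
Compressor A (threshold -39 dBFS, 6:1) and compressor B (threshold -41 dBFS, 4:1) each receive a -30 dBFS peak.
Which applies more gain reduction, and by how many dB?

A: GR = 9 − 9/6 = 7.5 dB.
B: GR = 11 − 11/4 = 8.25 dB.
Difference: 0.75 dB in favour of B.

B, by 0.75 dB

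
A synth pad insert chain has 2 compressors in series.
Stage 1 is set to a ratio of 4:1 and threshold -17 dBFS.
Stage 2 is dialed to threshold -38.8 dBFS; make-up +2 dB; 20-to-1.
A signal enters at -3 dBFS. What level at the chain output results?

-35.535 dBFS

Stage 1: 14 dB above -17 dBFS, reduced 4:1 to 3.5 dB above → -13.5 dBFS.
Stage 2: 25.3 dB above -38.8 dBFS, reduced 20:1 to 1.265 dB above → -37.535 dBFS; +2 dB make-up → -35.535 dBFS.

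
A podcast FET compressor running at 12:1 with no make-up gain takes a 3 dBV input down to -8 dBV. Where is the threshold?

Input is 12 dB above T (since output overshoot × R = input overshoot: (-8 − T)·12 = 3 − T gives T = -9 dBV).
Check: -9 + (3 − (-9))/12 = -9 + 1 = -8 dBV. ✓

-9 dBV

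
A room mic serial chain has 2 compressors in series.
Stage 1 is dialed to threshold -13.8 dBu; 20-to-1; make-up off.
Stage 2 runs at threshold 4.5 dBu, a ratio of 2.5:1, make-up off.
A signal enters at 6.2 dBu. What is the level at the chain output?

-12.8 dBu

Stage 1: overshoot 20 dB → 20/20 = 1 dB → -12.8 dBu.
Stage 2: -12.8 dBu ≤ 4.5 dBu, so stage 2 doesn't engage; output -12.8 dBu.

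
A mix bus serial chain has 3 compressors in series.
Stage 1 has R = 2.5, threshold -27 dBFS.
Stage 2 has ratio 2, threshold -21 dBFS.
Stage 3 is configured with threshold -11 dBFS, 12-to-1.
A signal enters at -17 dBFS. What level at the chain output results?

Stage 1: -17 dBFS is 10 dB over -27 dBFS; at 2.5:1 that becomes 4 dB over, giving -23 dBFS.
Stage 2: below threshold (-23 ≤ -21); passes unchanged; output -23 dBFS.
Stage 3: -23 dBFS is at or below the -11 dBFS threshold — no compression; output -23 dBFS.

-23 dBFS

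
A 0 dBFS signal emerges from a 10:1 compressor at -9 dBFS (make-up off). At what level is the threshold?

-10 dBFS

Gain reduction = 0 − (-9) = 9 dB; output overshoot = GR / (R − 1) = 9 / 9 = 1 dB.
Threshold = output − output overshoot = -9 − 1 = -10 dBFS.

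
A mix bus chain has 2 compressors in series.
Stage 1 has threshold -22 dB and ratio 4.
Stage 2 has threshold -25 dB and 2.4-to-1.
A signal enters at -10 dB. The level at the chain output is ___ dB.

-22.5 dB

Stage 1: 12 dB above -22 dB, reduced 4:1 to 3 dB above → -19 dB.
Stage 2: 6 dB above -25 dB, reduced 2.4:1 to 2.5 dB above → -22.5 dB.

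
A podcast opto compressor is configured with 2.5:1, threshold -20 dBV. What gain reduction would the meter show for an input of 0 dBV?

0 dBV exceeds the threshold by 20 dB.
A 2.5:1 ratio leaves 8 dB of that excess.
GR = overshoot in − overshoot out = 20 − 8 = 12 dB.

12 dB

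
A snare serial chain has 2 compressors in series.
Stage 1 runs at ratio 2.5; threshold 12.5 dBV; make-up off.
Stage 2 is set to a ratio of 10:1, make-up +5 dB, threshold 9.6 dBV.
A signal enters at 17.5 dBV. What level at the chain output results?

Stage 1: overshoot 5 dB → 5/2.5 = 2 dB → 14.5 dBV.
Stage 2: overshoot 4.9 dB → 4.9/10 = 0.49 dB → 10.09 dBV; +5 dB make-up → 15.09 dBV.

15.09 dBV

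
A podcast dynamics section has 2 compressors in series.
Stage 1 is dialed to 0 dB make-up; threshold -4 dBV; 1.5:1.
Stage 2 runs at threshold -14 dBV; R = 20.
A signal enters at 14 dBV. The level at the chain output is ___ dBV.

-12.9 dBV

Stage 1: overshoot 18 dB → 18/1.5 = 12 dB → 8 dBV.
Stage 2: 8 dBV is 22 dB over -14 dBV; at 20:1 that becomes 1.1 dB over, giving -12.9 dBV.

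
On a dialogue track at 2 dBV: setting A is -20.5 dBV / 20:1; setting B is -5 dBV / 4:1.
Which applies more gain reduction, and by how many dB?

A, by 16.125 dB

A: overshoot 22.5 dB → output overshoot 1.125 dB → GR 21.375 dB.
B: overshoot 7 dB → output overshoot 1.75 dB → GR 5.25 dB.
A applies 16.125 dB more gain reduction.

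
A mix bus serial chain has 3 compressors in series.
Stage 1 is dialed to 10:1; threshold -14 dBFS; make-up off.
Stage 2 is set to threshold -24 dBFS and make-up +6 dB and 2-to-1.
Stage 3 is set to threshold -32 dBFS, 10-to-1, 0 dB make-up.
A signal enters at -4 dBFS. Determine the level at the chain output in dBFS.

Stage 1: -4 dBFS is 10 dB over -14 dBFS; at 10:1 that becomes 1 dB over, giving -13 dBFS.
Stage 2: 11 dB above -24 dBFS, reduced 2:1 to 5.5 dB above → -18.5 dBFS; +6 dB make-up → -12.5 dBFS.
Stage 3: 19.5 dB above -32 dBFS, reduced 10:1 to 1.95 dB above → -30.05 dBFS.

-30.05 dBFS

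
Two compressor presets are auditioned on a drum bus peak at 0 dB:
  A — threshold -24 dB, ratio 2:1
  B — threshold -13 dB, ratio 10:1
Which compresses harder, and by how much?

A: overshoot 24 dB → output overshoot 12 dB → GR 12 dB.
B: overshoot 13 dB → output overshoot 1.3 dB → GR 11.7 dB.
Difference: 0.3 dB in favour of A.

A, by 0.3 dB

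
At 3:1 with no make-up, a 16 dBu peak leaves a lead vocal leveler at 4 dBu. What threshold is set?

Input is 18 dB above T (since output overshoot × R = input overshoot: (4 − T)·3 = 16 − T gives T = -2 dBu).
Check: -2 + (16 − (-2))/3 = -2 + 6 = 4 dBu. ✓

-2 dBu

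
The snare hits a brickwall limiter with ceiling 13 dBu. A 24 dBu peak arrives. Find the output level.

13 dBu

The limiter clamps the peak to its 13 dBu ceiling.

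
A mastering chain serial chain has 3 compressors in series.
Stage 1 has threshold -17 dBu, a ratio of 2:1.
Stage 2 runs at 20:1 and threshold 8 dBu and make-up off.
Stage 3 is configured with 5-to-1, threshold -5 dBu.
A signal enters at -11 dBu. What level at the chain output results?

-14 dBu

Stage 1: overshoot 6 dB → 6/2 = 3 dB → -14 dBu.
Stage 2: -14 dBu ≤ 8 dBu, so stage 2 doesn't engage; output -14 dBu.
Stage 3: -14 dBu is at or below the -5 dBu threshold — no compression; output -14 dBu.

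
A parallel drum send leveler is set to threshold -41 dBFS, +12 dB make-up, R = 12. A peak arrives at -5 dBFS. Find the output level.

-26 dBFS

The input is 36 dB above the -41 dBFS threshold.
The 36 dB excess becomes 3 dB after 12:1 reduction.
So the level is -41 + 3 = -38 dBFS; make-up adds 12 dB, giving -26 dBFS.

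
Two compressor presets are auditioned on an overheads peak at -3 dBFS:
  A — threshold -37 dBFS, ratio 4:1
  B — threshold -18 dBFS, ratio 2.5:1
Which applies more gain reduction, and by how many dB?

A, by 16.5 dB

A: GR = 34 − 34/4 = 25.5 dB.
B: GR = 15 − 15/2.5 = 9 dB.
Difference: 16.5 dB in favour of A.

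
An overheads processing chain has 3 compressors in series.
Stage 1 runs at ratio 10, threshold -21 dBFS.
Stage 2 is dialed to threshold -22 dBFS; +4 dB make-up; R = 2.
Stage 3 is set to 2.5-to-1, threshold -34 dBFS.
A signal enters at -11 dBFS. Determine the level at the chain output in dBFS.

-27.2 dBFS

Stage 1: -11 dBFS is 10 dB over -21 dBFS; at 10:1 that becomes 1 dB over, giving -20 dBFS.
Stage 2: 2 dB above -22 dBFS, reduced 2:1 to 1 dB above → -21 dBFS; +4 dB make-up → -17 dBFS.
Stage 3: overshoot 17 dB → 17/2.5 = 6.8 dB → -27.2 dBFS.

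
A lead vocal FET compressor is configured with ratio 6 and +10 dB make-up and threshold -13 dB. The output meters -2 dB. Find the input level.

Remove make-up: -2 − 10 = -12 dB.
Post-compression overshoot = -12 − (-13) = 1 dB.
Before 6:1 compression the overshoot was 1 × 6 = 6 dB, so input = -13 + 6 = -7 dB.

-7 dB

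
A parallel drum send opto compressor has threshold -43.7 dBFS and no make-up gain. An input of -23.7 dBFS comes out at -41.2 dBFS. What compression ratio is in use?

8:1

Input overshoot = -23.7 − (-43.7) = 20 dB; output overshoot = -41.2 − (-43.7) = 2.5 dB.
Ratio = 20 / 2.5 = 8.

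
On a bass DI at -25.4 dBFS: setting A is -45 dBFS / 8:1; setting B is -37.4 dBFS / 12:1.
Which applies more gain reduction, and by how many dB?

A, by 6.15 dB

A: 19.6 dB over, compressed to 2.45 dB over, so 17.15 dB of GR.
B: 12 dB over, compressed to 1 dB over, so 11 dB of GR.
A reduces 6.15 dB more.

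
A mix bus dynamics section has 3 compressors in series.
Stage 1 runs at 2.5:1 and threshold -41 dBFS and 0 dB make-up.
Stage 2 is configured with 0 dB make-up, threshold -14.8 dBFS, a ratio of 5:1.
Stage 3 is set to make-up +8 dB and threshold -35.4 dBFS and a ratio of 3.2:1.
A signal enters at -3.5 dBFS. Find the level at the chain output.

-24.4625 dBFS

Stage 1: -3.5 dBFS is 37.5 dB over -41 dBFS; at 2.5:1 that becomes 15 dB over, giving -26 dBFS.
Stage 2: below threshold (-26 ≤ -14.8); passes unchanged; output -26 dBFS.
Stage 3: overshoot 9.4 dB → 9.4/3.2 = 2.9375 dB → -32.4625 dBFS; +8 dB make-up → -24.4625 dBFS.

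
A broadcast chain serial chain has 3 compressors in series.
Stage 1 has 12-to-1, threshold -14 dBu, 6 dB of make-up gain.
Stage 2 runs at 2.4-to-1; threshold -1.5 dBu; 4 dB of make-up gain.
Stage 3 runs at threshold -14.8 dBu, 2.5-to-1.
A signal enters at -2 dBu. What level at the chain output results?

-10.08 dBu

Stage 1: -2 dBu is 12 dB over -14 dBu; at 12:1 that becomes 1 dB over, giving -13 dBu; +6 dB make-up → -7 dBu.
Stage 2: -7 dBu is at or below the -1.5 dBu threshold — no compression; make-up brings it to -3 dBu.
Stage 3: -3 dBu is 11.8 dB over -14.8 dBu; at 2.5:1 that becomes 4.72 dB over, giving -10.08 dBu.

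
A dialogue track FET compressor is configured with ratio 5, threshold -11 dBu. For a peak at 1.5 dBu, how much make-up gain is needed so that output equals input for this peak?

Overshoot 12.5 dB → 12.5/5 = 2.5 dB after compression, so the compressed level is -11 + 2.5 = -8.5 dBu.
Make-up = target − compressed = 1.5 − (-8.5) = 10 dB.

10 dB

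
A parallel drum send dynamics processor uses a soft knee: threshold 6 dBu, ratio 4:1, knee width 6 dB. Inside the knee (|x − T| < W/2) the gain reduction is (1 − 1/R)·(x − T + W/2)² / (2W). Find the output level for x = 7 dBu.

6 dBu

x − T + W/2 = 7 − 6 + 3 = 4.
GR = (1 − 1/4) × 4² / 12 = 0.75 × 16 / 12 = 1 dB.
Output = 7 − 1 = 6 dBu.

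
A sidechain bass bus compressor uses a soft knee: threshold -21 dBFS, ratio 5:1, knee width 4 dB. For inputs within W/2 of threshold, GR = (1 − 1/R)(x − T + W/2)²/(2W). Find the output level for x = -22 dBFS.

-22.1 dBFS

x − T + W/2 = -22 − (-21) + 2 = 1.
GR = (1 − 1/5) × 1² / 8 = 0.8 × 1 / 8 = 0.1 dB.
Output = -22 − 0.1 = -22.1 dBFS.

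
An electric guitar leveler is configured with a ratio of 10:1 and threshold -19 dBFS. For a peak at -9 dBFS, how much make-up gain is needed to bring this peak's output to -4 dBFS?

14 dB

Without make-up, output = threshold + overshoot/10 = -19 + 1 = -18 dBFS.
Gap to target: 14 dB.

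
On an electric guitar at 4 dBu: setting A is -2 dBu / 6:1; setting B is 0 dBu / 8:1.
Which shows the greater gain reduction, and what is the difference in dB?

A: overshoot 6 dB → output overshoot 1 dB → GR 5 dB.
B: overshoot 4 dB → output overshoot 0.5 dB → GR 3.5 dB.
Difference: 1.5 dB in favour of A.

A, by 1.5 dB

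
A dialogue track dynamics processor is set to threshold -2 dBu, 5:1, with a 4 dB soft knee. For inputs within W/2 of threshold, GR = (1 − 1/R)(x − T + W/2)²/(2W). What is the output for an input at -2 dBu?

x − T + W/2 = -2 − (-2) + 2 = 2.
GR = (1 − 1/5) × 2² / 8 = 0.8 × 4 / 8 = 0.4 dB.
Output = -2 − 0.4 = -2.4 dBu.

-2.4 dBu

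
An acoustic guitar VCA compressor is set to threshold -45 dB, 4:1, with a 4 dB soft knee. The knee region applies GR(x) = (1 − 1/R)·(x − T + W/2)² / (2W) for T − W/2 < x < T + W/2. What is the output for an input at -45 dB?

x − T + W/2 = -45 − (-45) + 2 = 2.
GR = (1 − 1/4) × 2² / 8 = 0.75 × 4 / 8 = 0.375 dB.
Output = -45 − 0.375 = -45.375 dB.

-45.375 dB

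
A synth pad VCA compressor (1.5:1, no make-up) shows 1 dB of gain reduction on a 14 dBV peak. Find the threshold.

Let T be the threshold. Output overshoot = (input overshoot)/R, so 13 − T = (14 − T)/1.5.
1.5·(13 − T) = 14 − T → 0.5·T = 19.5 − 14 = 5.5.
T = 5.5/0.5 = 11 dBV.

11 dBV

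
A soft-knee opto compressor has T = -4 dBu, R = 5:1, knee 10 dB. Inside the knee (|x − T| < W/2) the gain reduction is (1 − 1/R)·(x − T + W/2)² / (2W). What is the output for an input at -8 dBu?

x − T + W/2 = -8 − (-4) + 5 = 1.
GR = (1 − 1/5) × 1² / 20 = 0.8 × 1 / 20 = 0.04 dB.
Output = -8 − 0.04 = -8.04 dBu.

-8.04 dBu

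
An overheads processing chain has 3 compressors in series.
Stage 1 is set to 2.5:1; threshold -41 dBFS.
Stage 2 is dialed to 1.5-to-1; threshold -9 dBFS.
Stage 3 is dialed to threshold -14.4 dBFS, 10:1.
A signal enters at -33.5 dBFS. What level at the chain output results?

Stage 1: 7.5 dB above -41 dBFS, reduced 2.5:1 to 3 dB above → -38 dBFS.
Stage 2: below threshold (-38 ≤ -9); passes unchanged; output -38 dBFS.
Stage 3: below threshold (-38 ≤ -14.4); passes unchanged; output -38 dBFS.

-38 dBFS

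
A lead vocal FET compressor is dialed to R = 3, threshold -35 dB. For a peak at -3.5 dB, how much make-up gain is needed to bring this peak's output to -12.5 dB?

12 dB

The peak compresses to -35 + 31.5/3 = -24.5 dB.
To reach -12.5 dB requires -12.5 − (-24.5) = 12 dB of make-up.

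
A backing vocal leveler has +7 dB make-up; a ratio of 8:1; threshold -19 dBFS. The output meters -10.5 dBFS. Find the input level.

-7 dBFS

Before make-up, the level was -10.5 − 7 = -17.5 dBFS.
Post-compression overshoot = -17.5 − (-19) = 1.5 dB.
Input overshoot = R × output overshoot = 12 dB → input = -19 + 12 = -7 dBFS.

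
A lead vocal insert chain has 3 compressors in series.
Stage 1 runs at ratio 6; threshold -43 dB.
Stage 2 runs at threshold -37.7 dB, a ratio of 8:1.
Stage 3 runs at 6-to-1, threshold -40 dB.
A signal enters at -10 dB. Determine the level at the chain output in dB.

-39.6125 dB

Stage 1: overshoot 33 dB → 33/6 = 5.5 dB → -37.5 dB.
Stage 2: -37.5 dB is 0.2 dB over -37.7 dB; at 8:1 that becomes 0.025 dB over, giving -37.675 dB.
Stage 3: -37.675 dB is 2.325 dB over -40 dB; at 6:1 that becomes 0.3875 dB over, giving -39.6125 dB.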